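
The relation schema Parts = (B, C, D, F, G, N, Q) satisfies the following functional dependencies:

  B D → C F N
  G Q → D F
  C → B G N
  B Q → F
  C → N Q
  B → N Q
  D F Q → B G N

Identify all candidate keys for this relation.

C, BD, BG, GQ, DFQ

{C}⁺: C→BGN adds B, G, N; C→NQ adds Q; GQ→DF adds D, F → {B, C, D, F, G, N, Q}.
{B, D}⁺: BD→CFN adds C, F, N; C→BGN adds G; C→NQ adds Q → {B, C, D, F, G, N, Q}. Minimal: {D}⁺ = {D}; {B}⁺ = {B, F, N, Q} — none reach the full schema.
{B, G}⁺: B→NQ adds N, Q; GQ→DF adds D, F; BD→CFN adds C → {B, C, D, F, G, N, Q}. Minimal: {G}⁺ = {G}; {B}⁺ = {B, F, N, Q} — none reach the full schema.
{G, Q}⁺: GQ→DF adds D, F; DFQ→BGN adds B, N; BD→CFN adds C → {B, C, D, F, G, N, Q}. Minimal: {Q}⁺ = {Q}; {G}⁺ = {G} — none reach the full schema.
{D, F, Q}⁺: DFQ→BGN adds B, G, N; BD→CFN adds C → {B, C, D, F, G, N, Q}. Minimal: {F, Q}⁺ = {F, Q}; {D, Q}⁺ = {D, Q}; {D, F}⁺ = {D, F} — none reach the full schema.
Any other superkey contains one of these as a subset, so there are no further candidate keys.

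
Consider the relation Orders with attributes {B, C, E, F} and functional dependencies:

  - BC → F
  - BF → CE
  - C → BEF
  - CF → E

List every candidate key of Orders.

{C}; {B, F}

{C}⁺: C→BEF adds B, E, F → {B, C, E, F}.
{B, F}⁺: BF→CE adds C, E → {B, C, E, F}. Minimal: {F}⁺ = {F}; {B}⁺ = {B} — none reach the full schema.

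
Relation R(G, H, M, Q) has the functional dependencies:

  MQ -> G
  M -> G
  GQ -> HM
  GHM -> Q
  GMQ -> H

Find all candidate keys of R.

{G, Q}⁺: GQ→HM adds H, M → {G, H, M, Q}.
{H, M}⁺: M→G adds G; GHM→Q adds Q → {G, H, M, Q}.
{M, Q}⁺: MQ→G adds G; GQ→HM adds H → {G, H, M, Q}.
Any other superkey contains one of these as a subset, so there are no further candidate keys.

{G, Q}, {H, M}, {M, Q}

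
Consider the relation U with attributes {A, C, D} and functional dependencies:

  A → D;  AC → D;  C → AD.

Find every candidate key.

Attribute C never appears on the right-hand side of any dependency, so C must belong to every candidate key.
{C}⁺ = {A, C, D}, which is all of the schema, so {C} is the only candidate key.

{C}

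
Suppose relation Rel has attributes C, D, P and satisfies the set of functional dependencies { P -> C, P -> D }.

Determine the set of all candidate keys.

P

Attribute P never appears on the right-hand side of any dependency, so P must belong to every candidate key.
{P}⁺ = {C, D, P}, which is all of the schema, so {P} is the only candidate key.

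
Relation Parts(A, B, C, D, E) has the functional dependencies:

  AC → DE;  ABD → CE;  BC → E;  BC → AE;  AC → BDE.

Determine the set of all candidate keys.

{A, C}⁺: AC→DE adds D, E; AC→BDE adds B → {A, B, C, D, E}. Minimal: {C}⁺ = {C}; {A}⁺ = {A} — none reach the full schema.
{B, C}⁺: BC→E adds E; BC→AE adds A; AC→BDE adds D → {A, B, C, D, E}. Minimal: {C}⁺ = {C}; {B}⁺ = {B} — none reach the full schema.
{A, B, D}⁺: ABD→CE adds C, E → {A, B, C, D, E}. Minimal: {B, D}⁺ = {B, D}; {A, D}⁺ = {A, D}; {A, B}⁺ = {A, B} — none reach the full schema.
Any other superkey contains one of these as a subset, so there are no further candidate keys.

{A, C}, {B, C}, {A, B, D}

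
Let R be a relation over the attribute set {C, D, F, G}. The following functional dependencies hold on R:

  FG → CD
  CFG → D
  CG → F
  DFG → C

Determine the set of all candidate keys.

Attribute G never appears on the right-hand side of any dependency, so G must belong to every candidate key.
{G}⁺ = {G}, which is not all of the schema, so we must add further attributes.
{C, G}⁺: CG→F adds F; FG→CD adds D → {C, D, F, G}. Minimal: {G}⁺ = {G}; {C}⁺ = {C} — none reach the full schema.
{F, G}⁺: FG→CD adds C, D → {C, D, F, G}. Minimal: {G}⁺ = {G}; {F}⁺ = {F} — none reach the full schema.

(C, G), (F, G)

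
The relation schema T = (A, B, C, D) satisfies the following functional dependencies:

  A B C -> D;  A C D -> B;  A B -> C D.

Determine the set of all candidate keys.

{A, B}; {A, C, D}

{A, B}⁺: AB→CD adds C, D → {A, B, C, D}.
{A, C, D}⁺: ACD→B adds B → {A, B, C, D}.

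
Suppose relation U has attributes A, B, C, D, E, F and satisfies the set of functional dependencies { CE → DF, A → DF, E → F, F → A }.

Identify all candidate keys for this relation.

{B, C, E}

Attributes B, C, E never appear on any right-hand side, so every candidate key must contain {B, C, E}.
{B, C, E}⁺ = {A, B, C, D, E, F}, which is all of the schema, so {B, C, E} is the only candidate key.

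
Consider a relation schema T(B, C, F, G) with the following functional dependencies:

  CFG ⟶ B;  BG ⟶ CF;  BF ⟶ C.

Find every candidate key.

Attribute G never appears on the right-hand side of any dependency, so G must belong to every candidate key.
{G}⁺ = {G}, which is not all of the schema, so we must add further attributes.
{B, G}⁺: BG→CF adds C, F → {B, C, F, G}. Minimal: {G}⁺ = {G}; {B}⁺ = {B} — none reach the full schema.
{C, F, G}⁺: CFG→B adds B → {B, C, F, G}. Minimal: {F, G}⁺ = {F, G}; {C, G}⁺ = {C, G}; {C, F}⁺ = {C, F} — none reach the full schema.

{B, G}; {C, F, G}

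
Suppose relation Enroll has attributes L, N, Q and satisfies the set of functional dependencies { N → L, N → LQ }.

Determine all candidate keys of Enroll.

Attribute N never appears on the right-hand side of any dependency, so N must belong to every candidate key.
{N}⁺ = {L, N, Q}, which is all of the schema, so {N} is the only candidate key.

{N}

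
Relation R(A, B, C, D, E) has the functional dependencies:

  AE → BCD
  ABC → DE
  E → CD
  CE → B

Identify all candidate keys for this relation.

Attribute A never appears on the right-hand side of any dependency, so A must belong to every candidate key.
{A}⁺ = {A}, which is not all of the schema, so we must add further attributes.
{A, E}⁺: AE→BCD adds B, C, D → {A, B, C, D, E}. Minimal: {E}⁺ = {B, C, D, E}; {A}⁺ = {A} — none reach the full schema.
{A, B, C}⁺: ABC→DE adds D, E → {A, B, C, D, E}. Minimal: {B, C}⁺ = {B, C}; {A, C}⁺ = {A, C}; {A, B}⁺ = {A, B} — none reach the full schema.

AE, ABC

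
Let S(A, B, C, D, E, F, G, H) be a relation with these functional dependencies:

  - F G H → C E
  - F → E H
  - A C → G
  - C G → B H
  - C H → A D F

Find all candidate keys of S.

{A, C}⁺: AC→G adds G; CG→BH adds B, H; CH→ADF adds D, F; FGH→CE adds E → {A, B, C, D, E, F, G, H}. Minimal: {C}⁺ = {C}; {A}⁺ = {A} — none reach the full schema.
{C, F}⁺: F→EH adds E, H; CH→ADF adds A, D; AC→G adds G; CG→BH adds B → {A, B, C, D, E, F, G, H}. Minimal: {F}⁺ = {E, F, H}; {C}⁺ = {C} — none reach the full schema.
{C, G}⁺: CG→BH adds B, H; CH→ADF adds A, D, F; FGH→CE adds E → {A, B, C, D, E, F, G, H}. Minimal: {G}⁺ = {G}; {C}⁺ = {C} — none reach the full schema.
{C, H}⁺: CH→ADF adds A, D, F; F→EH adds E; AC→G adds G; CG→BH adds B → {A, B, C, D, E, F, G, H}. Minimal: {H}⁺ = {H}; {C}⁺ = {C} — none reach the full schema.
{F, G}⁺: F→EH adds E, H; FGH→CE adds C; CG→BH adds B; CH→ADF adds A, D → {A, B, C, D, E, F, G, H}. Minimal: {G}⁺ = {G}; {F}⁺ = {E, F, H} — none reach the full schema.
Any other superkey contains one of these as a subset, so there are no further candidate keys.

AC, CF, CG, CH, FG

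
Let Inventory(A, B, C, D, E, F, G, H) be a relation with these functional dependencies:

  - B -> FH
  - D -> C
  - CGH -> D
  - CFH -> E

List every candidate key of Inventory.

Attributes A, B, G never appear on any right-hand side, so every candidate key must contain {A, B, G}.
{A, B, G}⁺ = {A, B, F, G, H}, which is not all of the schema, so we must add further attributes.
{A, B, C, G}⁺: B→FH adds F, H; CGH→D adds D; CFH→E adds E → {A, B, C, D, E, F, G, H}. Minimal: {B, C, G}⁺ = {B, C, D, E, F, G, H}; {A, C, G}⁺ = {A, C, G}; {A, B, G}⁺ = {A, B, F, G, H}; … — none reach the full schema.
{A, B, D, G}⁺: B→FH adds F, H; D→C adds C; CFH→E adds E → {A, B, C, D, E, F, G, H}. Minimal: {B, D, G}⁺ = {B, C, D, E, F, G, H}; {A, D, G}⁺ = {A, C, D, G}; {A, B, G}⁺ = {A, B, F, G, H}; … — none reach the full schema.

{A, B, C, G}, {A, B, D, G}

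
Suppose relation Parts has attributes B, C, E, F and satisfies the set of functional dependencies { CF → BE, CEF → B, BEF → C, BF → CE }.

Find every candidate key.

{B, F}; {C, F}

Attribute F never appears on the right-hand side of any dependency, so F must belong to every candidate key.
{F}⁺ = {F}, which is not all of the schema, so we must add further attributes.
{B, F}⁺: BF→CE adds C, E → {B, C, E, F}.
{C, F}⁺: CF→BE adds B, E → {B, C, E, F}.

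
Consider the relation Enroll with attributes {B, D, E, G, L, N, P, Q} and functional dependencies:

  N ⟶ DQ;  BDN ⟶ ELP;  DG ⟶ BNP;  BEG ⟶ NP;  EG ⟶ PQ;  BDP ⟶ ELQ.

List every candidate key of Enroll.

Attribute G never appears on the right-hand side of any dependency, so G must belong to every candidate key.
{G}⁺ = {G}, which is not all of the schema, so we must add further attributes.
{D, G}⁺: DG→BNP adds B, N, P; BDP→ELQ adds E, L, Q → {B, D, E, G, L, N, P, Q}. Minimal: {G}⁺ = {G}; {D}⁺ = {D} — none reach the full schema.
{G, N}⁺: N→DQ adds D, Q; DG→BNP adds B, P; BDP→ELQ adds E, L → {B, D, E, G, L, N, P, Q}. Minimal: {N}⁺ = {D, N, Q}; {G}⁺ = {G} — none reach the full schema.
{B, E, G}⁺: BEG→NP adds N, P; EG→PQ adds Q; N→DQ adds D; BDN→ELP adds L → {B, D, E, G, L, N, P, Q}. Minimal: {E, G}⁺ = {E, G, P, Q}; {B, G}⁺ = {B, G}; {B, E}⁺ = {B, E} — none reach the full schema.

{D, G}, {G, N}, {B, E, G}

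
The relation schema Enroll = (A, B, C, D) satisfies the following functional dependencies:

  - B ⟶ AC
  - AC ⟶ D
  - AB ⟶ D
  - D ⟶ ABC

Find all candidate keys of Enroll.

(B), (D), (A, C)

{B}⁺: B→AC adds A, C; AC→D adds D → {A, B, C, D}.
{D}⁺: D→ABC adds A, B, C → {A, B, C, D}.
{A, C}⁺: AC→D adds D; D→ABC adds B → {A, B, C, D}. Minimal: {C}⁺ = {C}; {A}⁺ = {A} — none reach the full schema.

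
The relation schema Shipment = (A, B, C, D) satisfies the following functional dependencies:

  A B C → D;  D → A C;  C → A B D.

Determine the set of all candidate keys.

{C}⁺: C→ABD adds A, B, D → {A, B, C, D}.
{D}⁺: D→AC adds A, C; C→ABD adds B → {A, B, C, D}.
Any other superkey contains one of these as a subset, so there are no further candidate keys.

{C}, {D}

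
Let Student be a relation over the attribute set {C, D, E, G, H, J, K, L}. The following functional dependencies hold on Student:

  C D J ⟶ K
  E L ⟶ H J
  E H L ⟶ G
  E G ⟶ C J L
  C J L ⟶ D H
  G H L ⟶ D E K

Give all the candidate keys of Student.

{E, G}⁺: EG→CJL adds C, J, L; CJL→DH adds D, H; GHL→DEK adds K → {C, D, E, G, H, J, K, L}. Minimal: {G}⁺ = {G}; {E}⁺ = {E} — none reach the full schema.
{E, L}⁺: EL→HJ adds H, J; EHL→G adds G; EG→CJL adds C; CJL→DH adds D; GHL→DEK adds K → {C, D, E, G, H, J, K, L}. Minimal: {L}⁺ = {L}; {E}⁺ = {E} — none reach the full schema.
{G, H, L}⁺: GHL→DEK adds D, E, K; EL→HJ adds J; EG→CJL adds C → {C, D, E, G, H, J, K, L}. Minimal: {H, L}⁺ = {H, L}; {G, L}⁺ = {G, L}; {G, H}⁺ = {G, H} — none reach the full schema.
{C, G, J, L}⁺: CJL→DH adds D, H; GHL→DEK adds E, K → {C, D, E, G, H, J, K, L}. Minimal: {G, J, L}⁺ = {G, J, L}; {C, J, L}⁺ = {C, D, H, J, K, L}; {C, G, L}⁺ = {C, G, L}; … — none reach the full schema.

{E, G}, {E, L}, {G, H, L}, {C, G, J, L}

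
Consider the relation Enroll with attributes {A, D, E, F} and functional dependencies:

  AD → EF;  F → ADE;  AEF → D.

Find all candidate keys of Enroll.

{F}⁺: F→ADE adds A, D, E → {A, D, E, F}.
{A, D}⁺: AD→EF adds E, F → {A, D, E, F}.

{F}, {A, D}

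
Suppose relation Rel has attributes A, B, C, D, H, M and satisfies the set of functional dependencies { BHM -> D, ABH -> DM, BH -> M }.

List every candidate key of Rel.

{A, B, C, H}

{A, B, C, H}⁺: ABH→DM adds D, M → {A, B, C, D, H, M}. Minimal: {B, C, H}⁺ = {B, C, D, H, M}; {A, C, H}⁺ = {A, C, H}; {A, B, H}⁺ = {A, B, D, H, M}; … — none reach the full schema.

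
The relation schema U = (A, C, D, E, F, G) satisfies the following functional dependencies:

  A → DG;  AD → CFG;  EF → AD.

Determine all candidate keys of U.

{A, E}; {E, F}

{A, E}⁺: A→DG adds D, G; AD→CFG adds C, F → {A, C, D, E, F, G}. Minimal: {E}⁺ = {E}; {A}⁺ = {A, C, D, F, G} — none reach the full schema.
{E, F}⁺: EF→AD adds A, D; A→DG adds G; AD→CFG adds C → {A, C, D, E, F, G}. Minimal: {F}⁺ = {F}; {E}⁺ = {E} — none reach the full schema.
Any other superkey contains one of these as a subset, so there are no further candidate keys.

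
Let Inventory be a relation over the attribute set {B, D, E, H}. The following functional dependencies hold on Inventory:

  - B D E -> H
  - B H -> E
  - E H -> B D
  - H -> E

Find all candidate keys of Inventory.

{H}⁺: H→E adds E; EH→BD adds B, D → {B, D, E, H}.
{B, D, E}⁺: BDE→H adds H → {B, D, E, H}.

H; BDE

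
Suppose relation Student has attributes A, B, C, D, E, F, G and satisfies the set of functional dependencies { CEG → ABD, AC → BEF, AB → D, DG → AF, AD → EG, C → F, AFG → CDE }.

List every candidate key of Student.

{A, B}, {A, C}, {A, D}, {D, G}, {A, F, G}, {C, E, G}

{A, B}⁺: AB→D adds D; AD→EG adds E, G; DG→AF adds F; AFG→CDE adds C → {A, B, C, D, E, F, G}. Minimal: {B}⁺ = {B}; {A}⁺ = {A} — none reach the full schema.
{A, C}⁺: AC→BEF adds B, E, F; AB→D adds D; AD→EG adds G → {A, B, C, D, E, F, G}. Minimal: {C}⁺ = {C, F}; {A}⁺ = {A} — none reach the full schema.
{A, D}⁺: AD→EG adds E, G; DG→AF adds F; AFG→CDE adds C; CEG→ABD adds B → {A, B, C, D, E, F, G}. Minimal: {D}⁺ = {D}; {A}⁺ = {A} — none reach the full schema.
{D, G}⁺: DG→AF adds A, F; AD→EG adds E; AFG→CDE adds C; CEG→ABD adds B → {A, B, C, D, E, F, G}. Minimal: {G}⁺ = {G}; {D}⁺ = {D} — none reach the full schema.
{A, F, G}⁺: AFG→CDE adds C, D, E; CEG→ABD adds B → {A, B, C, D, E, F, G}. Minimal: {F, G}⁺ = {F, G}; {A, G}⁺ = {A, G}; {A, F}⁺ = {A, F} — none reach the full schema.
{C, E, G}⁺: CEG→ABD adds A, B, D; AC→BEF adds F → {A, B, C, D, E, F, G}. Minimal: {E, G}⁺ = {E, G}; {C, G}⁺ = {C, F, G}; {C, E}⁺ = {C, E, F} — none reach the full schema.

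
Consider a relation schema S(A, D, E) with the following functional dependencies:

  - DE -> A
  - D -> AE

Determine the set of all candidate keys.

Attribute D never appears on the right-hand side of any dependency, so D must belong to every candidate key.
{D}⁺ = {A, D, E}, which is all of the schema, so {D} is the only candidate key.

(D)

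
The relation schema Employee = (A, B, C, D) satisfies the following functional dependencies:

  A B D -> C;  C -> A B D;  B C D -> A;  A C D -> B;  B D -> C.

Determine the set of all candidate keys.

{C}, {B, D}

{C}⁺: C→ABD adds A, B, D → {A, B, C, D}.
{B, D}⁺: BD→C adds C; C→ABD adds A → {A, B, C, D}.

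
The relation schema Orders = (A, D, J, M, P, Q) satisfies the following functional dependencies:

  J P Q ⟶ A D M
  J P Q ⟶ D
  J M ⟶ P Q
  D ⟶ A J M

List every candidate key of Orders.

(D), (J, M), (J, P, Q)

{D}⁺: D→AJM adds A, J, M; JM→PQ adds P, Q → {A, D, J, M, P, Q}.
{J, M}⁺: JM→PQ adds P, Q; JPQ→ADM adds A, D → {A, D, J, M, P, Q}. Minimal: {M}⁺ = {M}; {J}⁺ = {J} — none reach the full schema.
{J, P, Q}⁺: JPQ→ADM adds A, D, M → {A, D, J, M, P, Q}. Minimal: {P, Q}⁺ = {P, Q}; {J, Q}⁺ = {J, Q}; {J, P}⁺ = {J, P} — none reach the full schema.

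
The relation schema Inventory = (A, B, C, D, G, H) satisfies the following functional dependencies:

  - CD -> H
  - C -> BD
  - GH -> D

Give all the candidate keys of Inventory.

Attributes A, C, G never appear on any right-hand side, so every candidate key must contain {A, C, G}.
{A, C, G}⁺ = {A, B, C, D, G, H}, which is all of the schema, so {A, C, G} is the only candidate key.

{A, C, G}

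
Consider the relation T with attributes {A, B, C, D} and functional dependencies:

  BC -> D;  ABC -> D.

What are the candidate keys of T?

Attributes A, B, C never appear on any right-hand side, so every candidate key must contain {A, B, C}.
{A, B, C}⁺ = {A, B, C, D}, which is all of the schema, so {A, B, C} is the only candidate key.

{A, B, C}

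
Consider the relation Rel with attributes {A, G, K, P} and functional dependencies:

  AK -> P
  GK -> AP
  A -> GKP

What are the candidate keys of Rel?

{A}⁺: A→GKP adds G, K, P → {A, G, K, P}.
{G, K}⁺: GK→AP adds A, P → {A, G, K, P}.
Any other superkey contains one of these as a subset, so there are no further candidate keys.

(A); (G, K)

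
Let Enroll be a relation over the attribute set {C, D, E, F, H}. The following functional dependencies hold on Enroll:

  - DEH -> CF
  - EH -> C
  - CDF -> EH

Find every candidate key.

{C, D, F}, {D, E, H}

Attribute D never appears on the right-hand side of any dependency, so D must belong to every candidate key.
{D}⁺ = {D}, which is not all of the schema, so we must add further attributes.
{C, D, F}⁺: CDF→EH adds E, H → {C, D, E, F, H}.
{D, E, H}⁺: DEH→CF adds C, F → {C, D, E, F, H}.
Any other superkey contains one of these as a subset, so there are no further candidate keys.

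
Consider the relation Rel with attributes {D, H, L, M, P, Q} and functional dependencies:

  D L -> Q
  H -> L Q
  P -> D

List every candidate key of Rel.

{H, M, P}⁺: H→LQ adds L, Q; P→D adds D → {D, H, L, M, P, Q}. Minimal: {M, P}⁺ = {D, M, P}; {H, P}⁺ = {D, H, L, P, Q}; {H, M}⁺ = {H, L, M, Q} — none reach the full schema.
No other minimal superkey exists.

(H, M, P)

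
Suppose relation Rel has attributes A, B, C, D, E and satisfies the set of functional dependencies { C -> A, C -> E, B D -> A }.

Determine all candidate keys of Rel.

BCD

Attributes B, C, D never appear on any right-hand side, so every candidate key must contain {B, C, D}.
{B, C, D}⁺ = {A, B, C, D, E}, which is all of the schema, so {B, C, D} is the only candidate key.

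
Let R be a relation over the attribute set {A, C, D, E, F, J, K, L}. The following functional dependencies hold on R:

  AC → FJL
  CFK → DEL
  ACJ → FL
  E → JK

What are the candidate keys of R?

ACE; ACK

Attributes A, C never appear on any right-hand side, so every candidate key must contain {A, C}.
{A, C}⁺ = {A, C, F, J, L}, which is not all of the schema, so we must add further attributes.
{A, C, E}⁺: AC→FJL adds F, J, L; E→JK adds K; CFK→DEL adds D → {A, C, D, E, F, J, K, L}.
{A, C, K}⁺: AC→FJL adds F, J, L; CFK→DEL adds D, E → {A, C, D, E, F, J, K, L}.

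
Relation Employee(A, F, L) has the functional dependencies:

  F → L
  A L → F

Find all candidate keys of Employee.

(A, F), (A, L)

{A, F}⁺: F→L adds L → {A, F, L}. Minimal: {F}⁺ = {F, L}; {A}⁺ = {A} — none reach the full schema.
{A, L}⁺: AL→F adds F → {A, F, L}. Minimal: {L}⁺ = {L}; {A}⁺ = {A} — none reach the full schema.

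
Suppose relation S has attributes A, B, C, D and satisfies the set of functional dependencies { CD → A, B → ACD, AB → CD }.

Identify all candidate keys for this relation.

Attribute B never appears on the right-hand side of any dependency, so B must belong to every candidate key.
{B}⁺ = {A, B, C, D}, which is all of the schema, so {B} is the only candidate key.

{B}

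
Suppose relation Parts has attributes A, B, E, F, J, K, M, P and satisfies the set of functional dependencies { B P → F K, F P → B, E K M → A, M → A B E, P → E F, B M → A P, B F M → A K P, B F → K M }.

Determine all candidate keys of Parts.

Attribute J never appears on the right-hand side of any dependency, so J must belong to every candidate key.
{J}⁺ = {J}, which is not all of the schema, so we must add further attributes.
{J, M}⁺: M→ABE adds A, B, E; BM→AP adds P; BP→FK adds F, K → {A, B, E, F, J, K, M, P}. Minimal: {M}⁺ = {A, B, E, F, K, M, P}; {J}⁺ = {J} — none reach the full schema.
{J, P}⁺: P→EF adds E, F; FP→B adds B; BF→KM adds K, M; EKM→A adds A → {A, B, E, F, J, K, M, P}. Minimal: {P}⁺ = {A, B, E, F, K, M, P}; {J}⁺ = {J} — none reach the full schema.
{B, F, J}⁺: BF→KM adds K, M; M→ABE adds A, E; BM→AP adds P → {A, B, E, F, J, K, M, P}. Minimal: {F, J}⁺ = {F, J}; {B, J}⁺ = {B, J}; {B, F}⁺ = {A, B, E, F, K, M, P} — none reach the full schema.

JM, JP, BFJ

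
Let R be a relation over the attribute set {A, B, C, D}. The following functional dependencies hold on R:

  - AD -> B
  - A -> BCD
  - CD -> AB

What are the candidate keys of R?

{A}⁺: A→BCD adds B, C, D → {A, B, C, D}.
{C, D}⁺: CD→AB adds A, B → {A, B, C, D}. Minimal: {D}⁺ = {D}; {C}⁺ = {C} — none reach the full schema.

{A}, {C, D}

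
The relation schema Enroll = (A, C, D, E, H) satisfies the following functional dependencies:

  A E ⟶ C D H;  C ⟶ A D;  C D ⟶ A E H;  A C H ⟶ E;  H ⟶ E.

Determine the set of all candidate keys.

{C}⁺: C→AD adds A, D; CD→AEH adds E, H → {A, C, D, E, H}.
{A, E}⁺: AE→CDH adds C, D, H → {A, C, D, E, H}.
{A, H}⁺: H→E adds E; AE→CDH adds C, D → {A, C, D, E, H}.

{C}; {A, E}; {A, H}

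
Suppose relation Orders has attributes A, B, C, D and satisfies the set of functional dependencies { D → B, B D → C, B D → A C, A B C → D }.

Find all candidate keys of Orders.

{D}⁺: D→B adds B; BD→C adds C; BD→AC adds A → {A, B, C, D}.
{A, B, C}⁺: ABC→D adds D → {A, B, C, D}. Minimal: {B, C}⁺ = {B, C}; {A, C}⁺ = {A, C}; {A, B}⁺ = {A, B} — none reach the full schema.
Any other superkey contains one of these as a subset, so there are no further candidate keys.

D; ABC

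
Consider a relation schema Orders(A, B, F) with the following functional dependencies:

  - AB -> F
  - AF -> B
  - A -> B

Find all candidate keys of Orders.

{A}

Attribute A never appears on the right-hand side of any dependency, so A must belong to every candidate key.
{A}⁺ = {A, B, F}, which is all of the schema, so {A} is the only candidate key.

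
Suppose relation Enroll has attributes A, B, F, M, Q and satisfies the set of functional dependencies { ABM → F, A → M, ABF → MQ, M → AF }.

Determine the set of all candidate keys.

Attribute B never appears on the right-hand side of any dependency, so B must belong to every candidate key.
{B}⁺ = {B}, which is not all of the schema, so we must add further attributes.
{A, B}⁺: A→M adds M; M→AF adds F; ABF→MQ adds Q → {A, B, F, M, Q}. Minimal: {B}⁺ = {B}; {A}⁺ = {A, F, M} — none reach the full schema.
{B, M}⁺: M→AF adds A, F; ABF→MQ adds Q → {A, B, F, M, Q}. Minimal: {M}⁺ = {A, F, M}; {B}⁺ = {B} — none reach the full schema.
Any other superkey contains one of these as a subset, so there are no further candidate keys.

(A, B), (B, M)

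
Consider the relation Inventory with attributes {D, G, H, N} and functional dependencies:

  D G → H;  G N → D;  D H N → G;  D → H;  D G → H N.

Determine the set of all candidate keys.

{D, G}⁺: DG→H adds H; DG→HN adds N → {D, G, H, N}.
{D, N}⁺: D→H adds H; DHN→G adds G → {D, G, H, N}.
{G, N}⁺: GN→D adds D; D→H adds H → {D, G, H, N}.

DG, DN, GN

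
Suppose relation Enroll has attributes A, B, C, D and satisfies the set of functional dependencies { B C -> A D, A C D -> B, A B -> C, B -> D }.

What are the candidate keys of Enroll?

(A, B), (B, C), (A, C, D)

{A, B}⁺: AB→C adds C; B→D adds D → {A, B, C, D}. Minimal: {B}⁺ = {B, D}; {A}⁺ = {A} — none reach the full schema.
{B, C}⁺: BC→AD adds A, D → {A, B, C, D}. Minimal: {C}⁺ = {C}; {B}⁺ = {B, D} — none reach the full schema.
{A, C, D}⁺: ACD→B adds B → {A, B, C, D}. Minimal: {C, D}⁺ = {C, D}; {A, D}⁺ = {A, D}; {A, C}⁺ = {A, C} — none reach the full schema.
Any other superkey contains one of these as a subset, so there are no further candidate keys.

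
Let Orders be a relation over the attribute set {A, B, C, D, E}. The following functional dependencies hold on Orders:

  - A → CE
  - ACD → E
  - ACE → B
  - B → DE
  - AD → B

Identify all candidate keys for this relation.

{A}

{A}⁺: A→CE adds C, E; ACE→B adds B; B→DE adds D → {A, B, C, D, E}.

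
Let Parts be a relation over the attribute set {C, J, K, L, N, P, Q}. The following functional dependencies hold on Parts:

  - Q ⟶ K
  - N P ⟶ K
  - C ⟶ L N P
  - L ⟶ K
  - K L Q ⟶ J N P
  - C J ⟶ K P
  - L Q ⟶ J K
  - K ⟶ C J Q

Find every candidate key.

{C}; {K}; {L}; {Q}; {N, P}

{C}⁺: C→LNP adds L, N, P; L→K adds K; K→CJQ adds J, Q → {C, J, K, L, N, P, Q}.
{K}⁺: K→CJQ adds C, J, Q; C→LNP adds L, N, P → {C, J, K, L, N, P, Q}.
{L}⁺: L→K adds K; K→CJQ adds C, J, Q; C→LNP adds N, P → {C, J, K, L, N, P, Q}.
{Q}⁺: Q→K adds K; K→CJQ adds C, J; C→LNP adds L, N, P → {C, J, K, L, N, P, Q}.
{N, P}⁺: NP→K adds K; K→CJQ adds C, J, Q; C→LNP adds L → {C, J, K, L, N, P, Q}.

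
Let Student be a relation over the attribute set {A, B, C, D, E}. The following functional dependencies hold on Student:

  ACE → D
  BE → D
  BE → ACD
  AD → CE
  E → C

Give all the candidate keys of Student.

(B, E), (A, B, D)

Attribute B never appears on the right-hand side of any dependency, so B must belong to every candidate key.
{B}⁺ = {B}, which is not all of the schema, so we must add further attributes.
{B, E}⁺: BE→D adds D; BE→ACD adds A, C → {A, B, C, D, E}. Minimal: {E}⁺ = {C, E}; {B}⁺ = {B} — none reach the full schema.
{A, B, D}⁺: AD→CE adds C, E → {A, B, C, D, E}. Minimal: {B, D}⁺ = {B, D}; {A, D}⁺ = {A, C, D, E}; {A, B}⁺ = {A, B} — none reach the full schema.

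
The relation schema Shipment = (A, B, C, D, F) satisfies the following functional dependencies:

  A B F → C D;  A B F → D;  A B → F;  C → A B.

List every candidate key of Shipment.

{C}, {A, B}

{C}⁺: C→AB adds A, B; AB→F adds F; ABF→CD adds D → {A, B, C, D, F}.
{A, B}⁺: AB→F adds F; ABF→CD adds C, D → {A, B, C, D, F}. Minimal: {B}⁺ = {B}; {A}⁺ = {A} — none reach the full schema.
Any other superkey contains one of these as a subset, so there are no further candidate keys.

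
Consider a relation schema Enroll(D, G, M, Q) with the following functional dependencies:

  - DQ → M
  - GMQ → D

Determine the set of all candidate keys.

Attributes G, Q never appear on any right-hand side, so every candidate key must contain {G, Q}.
{G, Q}⁺ = {G, Q}, which is not all of the schema, so we must add further attributes.
{D, G, Q}⁺: DQ→M adds M → {D, G, M, Q}. Minimal: {G, Q}⁺ = {G, Q}; {D, Q}⁺ = {D, M, Q}; {D, G}⁺ = {D, G} — none reach the full schema.
{G, M, Q}⁺: GMQ→D adds D → {D, G, M, Q}. Minimal: {M, Q}⁺ = {M, Q}; {G, Q}⁺ = {G, Q}; {G, M}⁺ = {G, M} — none reach the full schema.
Any other superkey contains one of these as a subset, so there are no further candidate keys.

DGQ; GMQ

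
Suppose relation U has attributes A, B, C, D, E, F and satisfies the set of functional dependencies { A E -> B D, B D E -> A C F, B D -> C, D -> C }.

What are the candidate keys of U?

{A, E}, {B, D, E}

{A, E}⁺: AE→BD adds B, D; BDE→ACF adds C, F → {A, B, C, D, E, F}. Minimal: {E}⁺ = {E}; {A}⁺ = {A} — none reach the full schema.
{B, D, E}⁺: BDE→ACF adds A, C, F → {A, B, C, D, E, F}. Minimal: {D, E}⁺ = {C, D, E}; {B, E}⁺ = {B, E}; {B, D}⁺ = {B, C, D} — none reach the full schema.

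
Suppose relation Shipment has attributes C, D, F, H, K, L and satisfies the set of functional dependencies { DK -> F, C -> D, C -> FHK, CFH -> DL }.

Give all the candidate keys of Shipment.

Attribute C never appears on the right-hand side of any dependency, so C must belong to every candidate key.
{C}⁺ = {C, D, F, H, K, L}, which is all of the schema, so {C} is the only candidate key.

{C}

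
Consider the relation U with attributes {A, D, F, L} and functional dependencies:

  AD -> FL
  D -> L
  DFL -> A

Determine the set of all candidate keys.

{A, D}, {D, F}

{A, D}⁺: AD→FL adds F, L → {A, D, F, L}.
{D, F}⁺: D→L adds L; DFL→A adds A → {A, D, F, L}.
Any other superkey contains one of these as a subset, so there are no further candidate keys.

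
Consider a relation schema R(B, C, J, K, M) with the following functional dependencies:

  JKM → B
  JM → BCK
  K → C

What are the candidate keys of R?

Attributes J, M never appear on any right-hand side, so every candidate key must contain {J, M}.
{J, M}⁺ = {B, C, J, K, M}, which is all of the schema, so {J, M} is the only candidate key.

{J, M}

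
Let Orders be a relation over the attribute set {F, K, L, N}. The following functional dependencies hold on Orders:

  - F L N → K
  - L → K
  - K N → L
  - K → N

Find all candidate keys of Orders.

{F, K}, {F, L}

Attribute F never appears on the right-hand side of any dependency, so F must belong to every candidate key.
{F}⁺ = {F}, which is not all of the schema, so we must add further attributes.
{F, K}⁺: K→N adds N; KN→L adds L → {F, K, L, N}.
{F, L}⁺: L→K adds K; K→N adds N → {F, K, L, N}.
Any other superkey contains one of these as a subset, so there are no further candidate keys.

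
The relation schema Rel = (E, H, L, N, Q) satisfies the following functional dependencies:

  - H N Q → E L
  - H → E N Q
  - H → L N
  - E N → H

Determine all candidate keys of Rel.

{H}⁺: H→ENQ adds E, N, Q; H→LN adds L → {E, H, L, N, Q}.
{E, N}⁺: EN→H adds H; H→ENQ adds Q; H→LN adds L → {E, H, L, N, Q}. Minimal: {N}⁺ = {N}; {E}⁺ = {E} — none reach the full schema.

H; EN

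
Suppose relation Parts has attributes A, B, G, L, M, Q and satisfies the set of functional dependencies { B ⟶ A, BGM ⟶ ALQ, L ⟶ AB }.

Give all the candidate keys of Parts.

{B, G, M}⁺: B→A adds A; BGM→ALQ adds L, Q → {A, B, G, L, M, Q}.
{G, L, M}⁺: L→AB adds A, B; BGM→ALQ adds Q → {A, B, G, L, M, Q}.
Any other superkey contains one of these as a subset, so there are no further candidate keys.

(B, G, M), (G, L, M)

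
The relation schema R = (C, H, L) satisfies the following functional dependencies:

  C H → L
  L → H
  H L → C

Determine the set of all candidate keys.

{L}, {C, H}

{L}⁺: L→H adds H; HL→C adds C → {C, H, L}.
{C, H}⁺: CH→L adds L → {C, H, L}.
Any other superkey contains one of these as a subset, so there are no further candidate keys.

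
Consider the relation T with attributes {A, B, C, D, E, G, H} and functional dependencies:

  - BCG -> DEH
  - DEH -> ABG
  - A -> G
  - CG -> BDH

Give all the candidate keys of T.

Attribute C never appears on the right-hand side of any dependency, so C must belong to every candidate key.
{C}⁺ = {C}, which is not all of the schema, so we must add further attributes.
{A, C}⁺: A→G adds G; CG→BDH adds B, D, H; BCG→DEH adds E → {A, B, C, D, E, G, H}. Minimal: {C}⁺ = {C}; {A}⁺ = {A, G} — none reach the full schema.
{C, G}⁺: CG→BDH adds B, D, H; BCG→DEH adds E; DEH→ABG adds A → {A, B, C, D, E, G, H}. Minimal: {G}⁺ = {G}; {C}⁺ = {C} — none reach the full schema.
{C, D, E, H}⁺: DEH→ABG adds A, B, G → {A, B, C, D, E, G, H}. Minimal: {D, E, H}⁺ = {A, B, D, E, G, H}; {C, E, H}⁺ = {C, E, H}; {C, D, H}⁺ = {C, D, H}; … — none reach the full schema.

(A, C); (C, G); (C, D, E, H)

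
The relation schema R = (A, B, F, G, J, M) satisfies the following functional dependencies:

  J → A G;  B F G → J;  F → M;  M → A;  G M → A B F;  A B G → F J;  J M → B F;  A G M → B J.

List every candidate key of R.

{B, J}⁺: J→AG adds A, G; ABG→FJ adds F; F→M adds M → {A, B, F, G, J, M}.
{F, G}⁺: F→M adds M; M→A adds A; GM→ABF adds B; ABG→FJ adds J → {A, B, F, G, J, M}.
{F, J}⁺: J→AG adds A, G; F→M adds M; GM→ABF adds B → {A, B, F, G, J, M}.
{G, M}⁺: M→A adds A; GM→ABF adds B, F; ABG→FJ adds J → {A, B, F, G, J, M}.
{J, M}⁺: J→AG adds A, G; GM→ABF adds B, F → {A, B, F, G, J, M}.
{A, B, G}⁺: ABG→FJ adds F, J; F→M adds M → {A, B, F, G, J, M}.

{B, J}, {F, G}, {F, J}, {G, M}, {J, M}, {A, B, G}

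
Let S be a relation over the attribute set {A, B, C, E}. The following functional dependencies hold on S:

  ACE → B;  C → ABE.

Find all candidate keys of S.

Attribute C never appears on the right-hand side of any dependency, so C must belong to every candidate key.
{C}⁺ = {A, B, C, E}, which is all of the schema, so {C} is the only candidate key.

C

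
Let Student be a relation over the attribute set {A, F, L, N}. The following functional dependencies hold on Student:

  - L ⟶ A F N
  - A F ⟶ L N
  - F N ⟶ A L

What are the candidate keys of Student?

{L}⁺: L→AFN adds A, F, N → {A, F, L, N}.
{A, F}⁺: AF→LN adds L, N → {A, F, L, N}. Minimal: {F}⁺ = {F}; {A}⁺ = {A} — none reach the full schema.
{F, N}⁺: FN→AL adds A, L → {A, F, L, N}. Minimal: {N}⁺ = {N}; {F}⁺ = {F} — none reach the full schema.
Any other superkey contains one of these as a subset, so there are no further candidate keys.

(L); (A, F); (F, N)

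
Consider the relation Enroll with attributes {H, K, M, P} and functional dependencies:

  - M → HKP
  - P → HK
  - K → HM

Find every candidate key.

K, M, P

{K}⁺: K→HM adds H, M; M→HKP adds P → {H, K, M, P}.
{M}⁺: M→HKP adds H, K, P → {H, K, M, P}.
{P}⁺: P→HK adds H, K; K→HM adds M → {H, K, M, P}.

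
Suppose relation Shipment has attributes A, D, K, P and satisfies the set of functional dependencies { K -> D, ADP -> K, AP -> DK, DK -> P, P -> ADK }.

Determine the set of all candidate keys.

K; P

{K}⁺: K→D adds D; DK→P adds P; P→ADK adds A → {A, D, K, P}.
{P}⁺: P→ADK adds A, D, K → {A, D, K, P}.
Any other superkey contains one of these as a subset, so there are no further candidate keys.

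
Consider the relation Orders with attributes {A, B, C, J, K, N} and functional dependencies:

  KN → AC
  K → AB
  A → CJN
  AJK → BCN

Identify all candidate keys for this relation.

(K)

Attribute K never appears on the right-hand side of any dependency, so K must belong to every candidate key.
{K}⁺ = {A, B, C, J, K, N}, which is all of the schema, so {K} is the only candidate key.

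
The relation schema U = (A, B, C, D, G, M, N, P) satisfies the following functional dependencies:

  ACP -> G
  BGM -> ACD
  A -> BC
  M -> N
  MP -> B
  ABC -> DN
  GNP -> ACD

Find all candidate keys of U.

AMP; GMP

Attributes M, P never appear on any right-hand side, so every candidate key must contain {M, P}.
{M, P}⁺ = {B, M, N, P}, which is not all of the schema, so we must add further attributes.
{A, M, P}⁺: A→BC adds B, C; M→N adds N; ABC→DN adds D; ACP→G adds G → {A, B, C, D, G, M, N, P}. Minimal: {M, P}⁺ = {B, M, N, P}; {A, P}⁺ = {A, B, C, D, G, N, P}; {A, M}⁺ = {A, B, C, D, M, N} — none reach the full schema.
{G, M, P}⁺: M→N adds N; MP→B adds B; GNP→ACD adds A, C, D → {A, B, C, D, G, M, N, P}. Minimal: {M, P}⁺ = {B, M, N, P}; {G, P}⁺ = {G, P}; {G, M}⁺ = {G, M, N} — none reach the full schema.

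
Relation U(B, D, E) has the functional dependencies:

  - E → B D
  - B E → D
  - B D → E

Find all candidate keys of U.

{E}⁺: E→BD adds B, D → {B, D, E}.
{B, D}⁺: BD→E adds E → {B, D, E}. Minimal: {D}⁺ = {D}; {B}⁺ = {B} — none reach the full schema.

(E); (B, D)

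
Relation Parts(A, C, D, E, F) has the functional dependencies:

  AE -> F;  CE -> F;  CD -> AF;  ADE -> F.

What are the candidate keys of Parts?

CDE

Attributes C, D, E never appear on any right-hand side, so every candidate key must contain {C, D, E}.
{C, D, E}⁺ = {A, C, D, E, F}, which is all of the schema, so {C, D, E} is the only candidate key.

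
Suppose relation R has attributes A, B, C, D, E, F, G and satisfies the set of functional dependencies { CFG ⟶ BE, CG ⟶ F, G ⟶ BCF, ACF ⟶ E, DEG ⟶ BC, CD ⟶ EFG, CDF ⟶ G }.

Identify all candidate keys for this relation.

Attributes A, D never appear on any right-hand side, so every candidate key must contain {A, D}.
{A, D}⁺ = {A, D}, which is not all of the schema, so we must add further attributes.
{A, C, D}⁺: CD→EFG adds E, F, G; CFG→BE adds B → {A, B, C, D, E, F, G}. Minimal: {C, D}⁺ = {B, C, D, E, F, G}; {A, D}⁺ = {A, D}; {A, C}⁺ = {A, C} — none reach the full schema.
{A, D, G}⁺: G→BCF adds B, C, F; ACF→E adds E → {A, B, C, D, E, F, G}. Minimal: {D, G}⁺ = {B, C, D, E, F, G}; {A, G}⁺ = {A, B, C, E, F, G}; {A, D}⁺ = {A, D} — none reach the full schema.
Any other superkey contains one of these as a subset, so there are no further candidate keys.

{A, C, D}, {A, D, G}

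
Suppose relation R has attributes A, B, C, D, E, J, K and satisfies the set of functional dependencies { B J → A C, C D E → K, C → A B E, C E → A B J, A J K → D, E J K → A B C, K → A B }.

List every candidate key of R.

{C, D}⁺: C→ABE adds A, B, E; CE→ABJ adds J; CDE→K adds K → {A, B, C, D, E, J, K}.
{C, K}⁺: C→ABE adds A, B, E; CE→ABJ adds J; AJK→D adds D → {A, B, C, D, E, J, K}.
{J, K}⁺: K→AB adds A, B; BJ→AC adds C; C→ABE adds E; AJK→D adds D → {A, B, C, D, E, J, K}.
{B, D, J}⁺: BJ→AC adds A, C; C→ABE adds E; CDE→K adds K → {A, B, C, D, E, J, K}.

(C, D), (C, K), (J, K), (B, D, J)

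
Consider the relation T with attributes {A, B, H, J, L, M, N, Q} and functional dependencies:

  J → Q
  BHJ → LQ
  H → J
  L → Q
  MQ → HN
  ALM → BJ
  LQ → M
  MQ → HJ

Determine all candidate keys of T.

{A, L}; {A, B, H}; {A, B, J, M}; {A, B, M, Q}

Attribute A never appears on the right-hand side of any dependency, so A must belong to every candidate key.
{A}⁺ = {A}, which is not all of the schema, so we must add further attributes.
{A, L}⁺: L→Q adds Q; LQ→M adds M; MQ→HJ adds H, J; MQ→HN adds N; ALM→BJ adds B → {A, B, H, J, L, M, N, Q}. Minimal: {L}⁺ = {H, J, L, M, N, Q}; {A}⁺ = {A} — none reach the full schema.
{A, B, H}⁺: H→J adds J; J→Q adds Q; BHJ→LQ adds L; LQ→M adds M; MQ→HN adds N → {A, B, H, J, L, M, N, Q}. Minimal: {B, H}⁺ = {B, H, J, L, M, N, Q}; {A, H}⁺ = {A, H, J, Q}; {A, B}⁺ = {A, B} — none reach the full schema.
{A, B, J, M}⁺: J→Q adds Q; MQ→HN adds H, N; BHJ→LQ adds L → {A, B, H, J, L, M, N, Q}. Minimal: {B, J, M}⁺ = {B, H, J, L, M, N, Q}; {A, J, M}⁺ = {A, H, J, M, N, Q}; {A, B, M}⁺ = {A, B, M}; … — none reach the full schema.
{A, B, M, Q}⁺: MQ→HN adds H, N; MQ→HJ adds J; BHJ→LQ adds L → {A, B, H, J, L, M, N, Q}. Minimal: {B, M, Q}⁺ = {B, H, J, L, M, N, Q}; {A, M, Q}⁺ = {A, H, J, M, N, Q}; {A, B, Q}⁺ = {A, B, Q}; … — none reach the full schema.
Any other superkey contains one of these as a subset, so there are no further candidate keys.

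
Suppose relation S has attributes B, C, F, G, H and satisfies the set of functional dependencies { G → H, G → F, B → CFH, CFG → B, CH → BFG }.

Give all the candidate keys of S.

{B}⁺: B→CFH adds C, F, H; CH→BFG adds G → {B, C, F, G, H}.
{C, G}⁺: G→H adds H; G→F adds F; CFG→B adds B → {B, C, F, G, H}. Minimal: {G}⁺ = {F, G, H}; {C}⁺ = {C} — none reach the full schema.
{C, H}⁺: CH→BFG adds B, F, G → {B, C, F, G, H}. Minimal: {H}⁺ = {H}; {C}⁺ = {C} — none reach the full schema.
Any other superkey contains one of these as a subset, so there are no further candidate keys.

{B}; {C, G}; {C, H}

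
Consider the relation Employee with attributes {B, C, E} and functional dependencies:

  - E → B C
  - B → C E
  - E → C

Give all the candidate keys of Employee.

{B}, {E}

{B}⁺: B→CE adds C, E → {B, C, E}.
{E}⁺: E→BC adds B, C → {B, C, E}.
Any other superkey contains one of these as a subset, so there are no further candidate keys.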